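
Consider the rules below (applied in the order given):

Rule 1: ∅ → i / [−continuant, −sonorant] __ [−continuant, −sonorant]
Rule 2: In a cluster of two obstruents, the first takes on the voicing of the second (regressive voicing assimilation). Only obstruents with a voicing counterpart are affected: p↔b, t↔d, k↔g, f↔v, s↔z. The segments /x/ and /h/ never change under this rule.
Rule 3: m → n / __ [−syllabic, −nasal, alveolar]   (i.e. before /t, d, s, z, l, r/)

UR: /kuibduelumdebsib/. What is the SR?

kuibiduelundepsib

Rule 1 (stop-cluster i-epenthesis): /b/ and /d/ form a stop–stop cluster, so [i] is inserted between them. /kuibduelumdebsib/ → kuibiduelumdebsib.
Rule 2 (regressive voicing assimilation): /b/ precedes the voiceless obstruent /s/, so it devoices to [p] by assimilation. /kuibiduelumdebsib/ → kuibiduelumdepsib.
Rule 3 (nasal place assimilation): /m/ precedes the alveolar consonant /d/, so it assimilates in place to [n]. /kuibiduelumdepsib/ → kuibiduelundepsib.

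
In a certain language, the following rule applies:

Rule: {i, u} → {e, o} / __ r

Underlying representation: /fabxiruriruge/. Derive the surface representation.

fabxeroreruge

Scanning /fabxiruriruge/: /i/ is a high vowel immediately before /r/, so it lowers to [e]; /u/ is a high vowel immediately before /r/, so it lowers to [o]; /i/ is a high vowel immediately before /r/, so it lowers to [e]; /u/ at position 11 is not in the conditioning environment.
Result: [fabxeroreruge].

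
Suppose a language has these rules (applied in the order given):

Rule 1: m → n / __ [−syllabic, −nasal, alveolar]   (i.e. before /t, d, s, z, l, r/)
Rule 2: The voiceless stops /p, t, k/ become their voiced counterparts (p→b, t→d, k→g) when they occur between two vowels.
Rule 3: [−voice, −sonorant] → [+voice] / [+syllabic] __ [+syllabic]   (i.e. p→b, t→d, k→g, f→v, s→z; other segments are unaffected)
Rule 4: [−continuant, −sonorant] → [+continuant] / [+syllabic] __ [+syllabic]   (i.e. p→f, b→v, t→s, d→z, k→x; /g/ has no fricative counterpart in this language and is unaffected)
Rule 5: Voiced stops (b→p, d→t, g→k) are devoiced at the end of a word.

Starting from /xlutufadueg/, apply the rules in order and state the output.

Rule 1 (nasal place assimilation): no segment meets the environment; /xlutufadueg/ is unchanged.
Rule 2 (intervocalic voicing): /t/ is a voiceless stop between vowels /u/ and /u/, so it voices to [d]. /xlutufadueg/ → xludufadueg.
Rule 3 (intervocalic voicing): /f/ is a voiceless obstruent between vowels /u/ and /a/, so it voices to [v]. /xludufadueg/ → xluduvadueg.
Rule 4 (intervocalic spirantization): /d/ is a stop between vowels /u/ and /u/, so it spirantizes to the fricative [z]. /d/ is a stop between vowels /a/ and /u/, so it spirantizes to the fricative [z]. /xluduvadueg/ → xluzuvazueg.
Rule 5 (final devoicing): /g/ is a voiced stop in word-final position, so it devoices to [k]. /xluzuvazueg/ → xluzuvazuek.

xluzuvazuek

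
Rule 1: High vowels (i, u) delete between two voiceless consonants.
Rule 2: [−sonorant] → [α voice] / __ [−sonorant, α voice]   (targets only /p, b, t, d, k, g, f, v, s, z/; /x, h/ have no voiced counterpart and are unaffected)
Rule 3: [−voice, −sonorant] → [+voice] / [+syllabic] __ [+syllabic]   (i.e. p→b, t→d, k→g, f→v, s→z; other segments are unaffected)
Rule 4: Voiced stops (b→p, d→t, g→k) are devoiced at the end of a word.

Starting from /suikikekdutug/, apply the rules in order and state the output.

Rule 1 (high vowel syncope): /i/ is a high vowel flanked by voiceless consonants /k/ and /k/, so it deletes. /suikikekdutug/ → suikkekdutug.
Rule 2 (regressive voicing assimilation): /k/ precedes the voiced obstruent /d/, so it voices to [g] by assimilation. /suikkekdutug/ → suikkegdutug.
Rule 3 (intervocalic voicing): /t/ is a voiceless obstruent between vowels /u/ and /u/, so it voices to [d]. /suikkegdutug/ → suikkegdudug.
Rule 4 (final devoicing): /g/ is a voiced stop in word-final position, so it devoices to [k]. /suikkegdudug/ → suikkegduduk.

suikkegduduk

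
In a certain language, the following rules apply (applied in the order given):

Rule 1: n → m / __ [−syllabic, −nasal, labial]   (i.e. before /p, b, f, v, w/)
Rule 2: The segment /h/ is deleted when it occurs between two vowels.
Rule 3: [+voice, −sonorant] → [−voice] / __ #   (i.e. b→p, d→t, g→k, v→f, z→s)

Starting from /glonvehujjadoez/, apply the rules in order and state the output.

glomveujjadoes

Rule 1 (nasal place assimilation): /n/ precedes the labial consonant /v/, so it assimilates in place to [m]. /glonvehujjadoez/ → glomvehujjadoez.
Rule 2 (intervocalic h-deletion): /h/ occurs between vowels /e/ and /u/, so it deletes. /glomvehujjadoez/ → glomveujjadoez.
Rule 3 (final devoicing): /z/ is a voiced obstruent in word-final position, so it devoices to [s]. /glomveujjadoez/ → glomveujjadoes.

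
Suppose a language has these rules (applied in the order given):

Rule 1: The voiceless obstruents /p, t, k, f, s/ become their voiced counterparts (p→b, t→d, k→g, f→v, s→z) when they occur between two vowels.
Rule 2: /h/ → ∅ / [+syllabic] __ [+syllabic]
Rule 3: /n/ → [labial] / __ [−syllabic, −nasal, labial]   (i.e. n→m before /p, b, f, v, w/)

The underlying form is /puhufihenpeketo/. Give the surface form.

Rule 1 (intervocalic voicing): /f/ is a voiceless obstruent between vowels /u/ and /i/, so it voices to [v]. /k/ is a voiceless obstruent between vowels /e/ and /e/, so it voices to [g]. /t/ is a voiceless obstruent between vowels /e/ and /o/, so it voices to [d]. /puhufihenpeketo/ → puhuvihenpegedo.
Rule 2 (intervocalic h-deletion): /h/ occurs between vowels /u/ and /u/, so it deletes. /h/ occurs between vowels /i/ and /e/, so it deletes. /puhuvihenpegedo/ → puuvienpegedo.
Rule 3 (nasal place assimilation): /n/ precedes the labial consonant /p/, so it assimilates in place to [m]. /puuvienpegedo/ → puuviempegedo.

puuviempegedo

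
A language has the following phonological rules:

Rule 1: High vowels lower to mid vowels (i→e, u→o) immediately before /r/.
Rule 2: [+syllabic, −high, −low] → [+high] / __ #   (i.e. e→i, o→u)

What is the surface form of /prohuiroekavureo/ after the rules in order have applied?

Rule 1 (pre-rhotic lowering): /i/ is a high vowel immediately before /r/, so it lowers to [e]. /u/ is a high vowel immediately before /r/, so it lowers to [o]. /prohuiroekavureo/ → prohueroekavoreo.
Rule 2 (final vowel raising): /o/ is a mid vowel in word-final position, so it raises to [u]. /prohueroekavoreo/ → prohueroekavoreu.

prohueroekavoreu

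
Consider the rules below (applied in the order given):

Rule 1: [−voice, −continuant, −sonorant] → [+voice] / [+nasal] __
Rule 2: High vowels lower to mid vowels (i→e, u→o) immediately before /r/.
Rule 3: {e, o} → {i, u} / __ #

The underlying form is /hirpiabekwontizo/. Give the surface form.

Rule 1 (post-nasal voicing): /t/ is a voiceless stop immediately after the nasal /n/, so it voices to [d]. /hirpiabekwontizo/ → hirpiabekwondizo.
Rule 2 (pre-rhotic lowering): /i/ is a high vowel immediately before /r/, so it lowers to [e]. /hirpiabekwondizo/ → herpiabekwondizo.
Rule 3 (final vowel raising): /o/ is a mid vowel in word-final position, so it raises to [u]. /herpiabekwondizo/ → herpiabekwondizu.

herpiabekwondizu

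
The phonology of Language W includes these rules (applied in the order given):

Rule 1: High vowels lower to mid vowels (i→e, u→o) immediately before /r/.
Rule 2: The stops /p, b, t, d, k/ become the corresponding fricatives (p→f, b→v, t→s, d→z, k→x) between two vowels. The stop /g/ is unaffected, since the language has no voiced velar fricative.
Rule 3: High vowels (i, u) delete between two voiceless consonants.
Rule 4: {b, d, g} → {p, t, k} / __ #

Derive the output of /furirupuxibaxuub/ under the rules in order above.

forerufxivaxuup

Rule 1 (pre-rhotic lowering): /u/ is a high vowel immediately before /r/, so it lowers to [o]. /i/ is a high vowel immediately before /r/, so it lowers to [e]. /furirupuxibaxuub/ → forerupuxibaxuub.
Rule 2 (intervocalic spirantization): /p/ is a stop between vowels /u/ and /u/, so it spirantizes to the fricative [f]. /b/ is a stop between vowels /i/ and /a/, so it spirantizes to the fricative [v]. /forerupuxibaxuub/ → forerufuxivaxuub.
Rule 3 (high vowel syncope): /u/ is a high vowel flanked by voiceless consonants /f/ and /x/, so it deletes. /forerufuxivaxuub/ → forerufxivaxuub.
Rule 4 (final devoicing): /b/ is a voiced stop in word-final position, so it devoices to [p]. /forerufxivaxuub/ → forerufxivaxuup.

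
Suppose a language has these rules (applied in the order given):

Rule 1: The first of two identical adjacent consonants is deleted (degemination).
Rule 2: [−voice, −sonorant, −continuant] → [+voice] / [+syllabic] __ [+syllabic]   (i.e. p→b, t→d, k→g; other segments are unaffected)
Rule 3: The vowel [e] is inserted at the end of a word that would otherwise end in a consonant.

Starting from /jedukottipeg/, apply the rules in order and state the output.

Rule 1 (degemination): /tt/ is a geminate; the first /t/ deletes. /jedukottipeg/ → jedukotipeg.
Rule 2 (intervocalic voicing): /k/ is a voiceless stop between vowels /u/ and /o/, so it voices to [g]. /t/ is a voiceless stop between vowels /o/ and /i/, so it voices to [d]. /p/ is a voiceless stop between vowels /i/ and /e/, so it voices to [b]. /jedukotipeg/ → jedugodibeg.
Rule 3 (final e-epenthesis): the form ends in the consonant /g/, so [e] is inserted word-finally. /jedugodibeg/ → jedugodibege.

jedugodibege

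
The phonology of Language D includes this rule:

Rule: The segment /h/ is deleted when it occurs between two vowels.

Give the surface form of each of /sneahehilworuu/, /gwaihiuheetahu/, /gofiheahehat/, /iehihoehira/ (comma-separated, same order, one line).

/sneahehilworuu/: /h/ occurs between vowels /a/ and /e/, so it deletes. /h/ occurs between vowels /e/ and /i/, so it deletes. → [sneaeilworuu].
/gwaihiuheetahu/: /h/ occurs between vowels /i/ and /i/, so it deletes. /h/ occurs between vowels /u/ and /e/, so it deletes. /h/ occurs between vowels /a/ and /u/, so it deletes. → [gwaiiueetau].
/gofiheahehat/: /h/ occurs between vowels /i/ and /e/, so it deletes. /h/ occurs between vowels /a/ and /e/, so it deletes. /h/ occurs between vowels /e/ and /a/, so it deletes. → [gofieaeat].
/iehihoehira/: /h/ occurs between vowels /e/ and /i/, so it deletes. /h/ occurs between vowels /i/ and /o/, so it deletes. /h/ occurs between vowels /e/ and /i/, so it deletes. → [ieioeira].

sneaeilworuu, gwaiiueetau, gofieaeat, ieioeira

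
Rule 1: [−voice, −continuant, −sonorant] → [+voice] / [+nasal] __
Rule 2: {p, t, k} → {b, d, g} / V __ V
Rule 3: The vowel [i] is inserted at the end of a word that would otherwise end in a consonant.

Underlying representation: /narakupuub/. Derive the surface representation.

naragubuubi

Rule 1 (post-nasal voicing): no segment meets the environment; /narakupuub/ is unchanged.
Rule 2 (intervocalic voicing): /k/ is a voiceless stop between vowels /a/ and /u/, so it voices to [g]. /p/ is a voiceless stop between vowels /u/ and /u/, so it voices to [b]. /narakupuub/ → naragubuub.
Rule 3 (final i-epenthesis): the form ends in the consonant /b/, so [i] is inserted word-finally. /naragubuub/ → naragubuubi.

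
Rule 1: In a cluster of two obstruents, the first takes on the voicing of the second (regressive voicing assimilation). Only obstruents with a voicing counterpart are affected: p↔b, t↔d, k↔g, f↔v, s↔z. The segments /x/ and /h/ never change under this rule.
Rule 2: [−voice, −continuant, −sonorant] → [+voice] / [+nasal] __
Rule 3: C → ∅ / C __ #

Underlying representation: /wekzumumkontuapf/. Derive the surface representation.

Rule 1 (regressive voicing assimilation): /k/ precedes the voiced obstruent /z/, so it voices to [g] by assimilation. /wekzumumkontuapf/ → wegzumumkontuapf.
Rule 2 (post-nasal voicing): /k/ is a voiceless stop immediately after the nasal /m/, so it voices to [g]. /t/ is a voiceless stop immediately after the nasal /n/, so it voices to [d]. /wegzumumkontuapf/ → wegzumumgonduapf.
Rule 3 (final cluster simplification): /f/ is the second consonant of a word-final cluster /pf/, so it deletes. /wegzumumgonduapf/ → wegzumumgonduap.

wegzumumgonduap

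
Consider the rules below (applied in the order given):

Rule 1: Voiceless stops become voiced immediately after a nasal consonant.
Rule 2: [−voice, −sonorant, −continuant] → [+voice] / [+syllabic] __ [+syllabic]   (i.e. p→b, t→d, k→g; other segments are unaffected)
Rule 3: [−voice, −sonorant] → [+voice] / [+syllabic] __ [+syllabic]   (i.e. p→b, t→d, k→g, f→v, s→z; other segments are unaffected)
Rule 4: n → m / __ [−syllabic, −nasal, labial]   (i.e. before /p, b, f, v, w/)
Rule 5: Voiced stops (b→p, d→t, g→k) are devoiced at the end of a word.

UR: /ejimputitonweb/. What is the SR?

ejimbudidomwep

Rule 1 (post-nasal voicing): /p/ is a voiceless stop immediately after the nasal /m/, so it voices to [b]. /ejimputitonweb/ → ejimbutitonweb.
Rule 2 (intervocalic voicing): /t/ is a voiceless stop between vowels /u/ and /i/, so it voices to [d]. /t/ is a voiceless stop between vowels /i/ and /o/, so it voices to [d]. /ejimbutitonweb/ → ejimbudidonweb.
Rule 3 (intervocalic voicing): no segment meets the environment; /ejimbudidonweb/ is unchanged.
Rule 4 (nasal place assimilation): /n/ precedes the labial consonant /w/, so it assimilates in place to [m]. /ejimbudidonweb/ → ejimbudidomweb.
Rule 5 (final devoicing): /b/ is a voiced stop in word-final position, so it devoices to [p]. /ejimbudidomweb/ → ejimbudidomwep.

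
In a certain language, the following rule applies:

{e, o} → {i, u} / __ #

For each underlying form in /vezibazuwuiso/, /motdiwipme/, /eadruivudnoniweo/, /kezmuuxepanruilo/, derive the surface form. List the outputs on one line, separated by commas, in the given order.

/vezibazuwuiso/: /o/ is a mid vowel in word-final position, so it raises to [u]. → [vezibazuwuisu].
/motdiwipme/: /e/ is a mid vowel in word-final position, so it raises to [i]. → [motdiwipmi].
/eadruivudnoniweo/: /o/ is a mid vowel in word-final position, so it raises to [u]. → [eadruivudnoniweu].
/kezmuuxepanruilo/: /o/ is a mid vowel in word-final position, so it raises to [u]. → [kezmuuxepanruilu].

vezibazuwuisu, motdiwipmi, eadruivudnoniweu, kezmuuxepanruilu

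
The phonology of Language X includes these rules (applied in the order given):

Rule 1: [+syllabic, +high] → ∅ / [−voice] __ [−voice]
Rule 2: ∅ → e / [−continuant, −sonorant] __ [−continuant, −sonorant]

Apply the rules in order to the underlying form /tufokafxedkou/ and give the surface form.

tfokafxedekou

Rule 1 (high vowel syncope): /u/ is a high vowel flanked by voiceless consonants /t/ and /f/, so it deletes. /tufokafxedkou/ → tfokafxedkou.
Rule 2 (stop-cluster e-epenthesis): /d/ and /k/ form a stop–stop cluster, so [e] is inserted between them. /tfokafxedkou/ → tfokafxedekou.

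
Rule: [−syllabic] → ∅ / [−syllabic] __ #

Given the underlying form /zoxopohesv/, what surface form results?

zoxopohes

/v/ is the second consonant of a word-final cluster /sv/, so it deletes.
The other instances of /z/, /x/, /p/, /h/, /s/ do not occur in the required environment and remain unchanged.
Surface form: [zoxopohes].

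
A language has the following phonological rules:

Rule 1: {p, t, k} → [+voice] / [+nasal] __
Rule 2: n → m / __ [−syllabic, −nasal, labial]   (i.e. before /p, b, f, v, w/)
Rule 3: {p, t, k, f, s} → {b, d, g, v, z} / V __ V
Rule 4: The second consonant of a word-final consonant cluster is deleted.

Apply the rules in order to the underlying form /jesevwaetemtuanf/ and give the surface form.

Rule 1 (post-nasal voicing): /t/ is a voiceless stop immediately after the nasal /m/, so it voices to [d]. /jesevwaetemtuanf/ → jesevwaetemduanf.
Rule 2 (nasal place assimilation): /n/ precedes the labial consonant /f/, so it assimilates in place to [m]. /jesevwaetemduanf/ → jesevwaetemduamf.
Rule 3 (intervocalic voicing): /s/ is a voiceless obstruent between vowels /e/ and /e/, so it voices to [z]. /t/ is a voiceless obstruent between vowels /e/ and /e/, so it voices to [d]. /jesevwaetemduamf/ → jezevwaedemduamf.
Rule 4 (final cluster simplification): /f/ is the second consonant of a word-final cluster /mf/, so it deletes. /jezevwaedemduamf/ → jezevwaedemduam.

jezevwaedemduam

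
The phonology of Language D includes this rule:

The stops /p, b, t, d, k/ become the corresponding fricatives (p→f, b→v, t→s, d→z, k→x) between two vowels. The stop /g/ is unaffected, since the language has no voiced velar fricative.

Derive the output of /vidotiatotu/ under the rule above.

vizosiasosu

/d/ is a stop between vowels /i/ and /o/, so it spirantizes to the fricative [z].
/t/ is a stop between vowels /o/ and /i/, so it spirantizes to the fricative [s].
/t/ is a stop between vowels /a/ and /o/, so it spirantizes to the fricative [s].
/t/ is a stop between vowels /o/ and /u/, so it spirantizes to the fricative [s].
Surface form: [vizosiasosu].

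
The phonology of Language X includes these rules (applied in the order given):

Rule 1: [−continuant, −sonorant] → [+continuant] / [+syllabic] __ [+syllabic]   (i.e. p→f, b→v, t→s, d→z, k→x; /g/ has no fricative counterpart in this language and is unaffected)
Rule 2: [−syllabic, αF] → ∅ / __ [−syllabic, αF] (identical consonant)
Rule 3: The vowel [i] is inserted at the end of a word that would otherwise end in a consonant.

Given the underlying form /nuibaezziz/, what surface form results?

Rule 1 (intervocalic spirantization): /b/ is a stop between vowels /i/ and /a/, so it spirantizes to the fricative [v]. /nuibaezziz/ → nuivaezziz.
Rule 2 (degemination): /zz/ is a geminate; the first /z/ deletes. /nuivaezziz/ → nuivaeziz.
Rule 3 (final i-epenthesis): the form ends in the consonant /z/, so [i] is inserted word-finally. /nuivaeziz/ → nuivaezizi.

nuivaezizi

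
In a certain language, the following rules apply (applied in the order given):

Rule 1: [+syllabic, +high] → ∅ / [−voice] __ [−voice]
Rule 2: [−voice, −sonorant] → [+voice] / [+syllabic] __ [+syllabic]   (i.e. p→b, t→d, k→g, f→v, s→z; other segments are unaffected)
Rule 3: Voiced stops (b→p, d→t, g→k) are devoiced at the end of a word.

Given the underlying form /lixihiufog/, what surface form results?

Rule 1 (high vowel syncope): /i/ is a high vowel flanked by voiceless consonants /x/ and /h/, so it deletes. /lixihiufog/ → lixhiufog.
Rule 2 (intervocalic voicing): /f/ is a voiceless obstruent between vowels /u/ and /o/, so it voices to [v]. /lixhiufog/ → lixhiuvog.
Rule 3 (final devoicing): /g/ is a voiced stop in word-final position, so it devoices to [k]. /lixhiuvog/ → lixhiuvok.

lixhiuvok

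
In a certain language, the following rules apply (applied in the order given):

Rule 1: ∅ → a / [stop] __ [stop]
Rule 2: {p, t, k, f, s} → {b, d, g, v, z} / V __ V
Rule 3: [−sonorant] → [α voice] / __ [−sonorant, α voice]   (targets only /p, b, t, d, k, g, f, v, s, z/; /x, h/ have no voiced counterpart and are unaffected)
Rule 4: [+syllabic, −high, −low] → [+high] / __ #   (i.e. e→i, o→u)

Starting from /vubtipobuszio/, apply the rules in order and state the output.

Rule 1 (stop-cluster a-epenthesis): /b/ and /t/ form a stop–stop cluster, so [a] is inserted between them. /vubtipobuszio/ → vubatipobuszio.
Rule 2 (intervocalic voicing): /t/ is a voiceless obstruent between vowels /a/ and /i/, so it voices to [d]. /p/ is a voiceless obstruent between vowels /i/ and /o/, so it voices to [b]. /vubatipobuszio/ → vubadibobuszio.
Rule 3 (regressive voicing assimilation): /s/ precedes the voiced obstruent /z/, so it voices to [z] by assimilation. /vubadibobuszio/ → vubadibobuzzio.
Rule 4 (final vowel raising): /o/ is a mid vowel in word-final position, so it raises to [u]. /vubadibobuzzio/ → vubadibobuzziu.

vubadibobuzziu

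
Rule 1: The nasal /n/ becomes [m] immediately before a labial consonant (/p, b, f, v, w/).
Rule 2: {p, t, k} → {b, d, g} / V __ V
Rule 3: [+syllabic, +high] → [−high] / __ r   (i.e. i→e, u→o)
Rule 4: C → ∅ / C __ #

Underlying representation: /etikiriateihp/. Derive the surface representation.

Rule 1 (nasal place assimilation): no segment meets the environment; /etikiriateihp/ is unchanged.
Rule 2 (intervocalic voicing): /t/ is a voiceless stop between vowels /e/ and /i/, so it voices to [d]. /k/ is a voiceless stop between vowels /i/ and /i/, so it voices to [g]. /t/ is a voiceless stop between vowels /a/ and /e/, so it voices to [d]. /etikiriateihp/ → edigiriadeihp.
Rule 3 (pre-rhotic lowering): /i/ is a high vowel immediately before /r/, so it lowers to [e]. /edigiriadeihp/ → edigeriadeihp.
Rule 4 (final cluster simplification): /p/ is the second consonant of a word-final cluster /hp/, so it deletes. /edigeriadeihp/ → edigeriadeih.

edigeriadeih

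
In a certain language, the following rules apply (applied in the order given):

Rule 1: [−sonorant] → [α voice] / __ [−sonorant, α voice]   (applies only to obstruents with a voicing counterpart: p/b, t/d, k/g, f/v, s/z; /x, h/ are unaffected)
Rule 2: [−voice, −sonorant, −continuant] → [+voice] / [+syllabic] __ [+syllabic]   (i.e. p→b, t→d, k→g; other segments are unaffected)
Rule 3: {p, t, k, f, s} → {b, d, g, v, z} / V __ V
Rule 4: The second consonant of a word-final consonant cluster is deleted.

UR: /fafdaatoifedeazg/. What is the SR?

Rule 1 (regressive voicing assimilation): /f/ precedes the voiced obstruent /d/, so it voices to [v] by assimilation. /fafdaatoifedeazg/ → favdaatoifedeazg.
Rule 2 (intervocalic voicing): /t/ is a voiceless stop between vowels /a/ and /o/, so it voices to [d]. /favdaatoifedeazg/ → favdaadoifedeazg.
Rule 3 (intervocalic voicing): /f/ is a voiceless obstruent between vowels /i/ and /e/, so it voices to [v]. /favdaadoifedeazg/ → favdaadoivedeazg.
Rule 4 (final cluster simplification): /g/ is the second consonant of a word-final cluster /zg/, so it deletes. /favdaadoivedeazg/ → favdaadoivedeaz.

favdaadoivedeaz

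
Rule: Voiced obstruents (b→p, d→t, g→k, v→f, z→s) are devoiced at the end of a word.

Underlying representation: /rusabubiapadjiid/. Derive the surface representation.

rusabubiapadjiit

/d/ is a voiced obstruent in word-final position, so it devoices to [t].
The other instances of /b/, /d/ do not occur in the required environment and remain unchanged.
Surface form: [rusabubiapadjiit].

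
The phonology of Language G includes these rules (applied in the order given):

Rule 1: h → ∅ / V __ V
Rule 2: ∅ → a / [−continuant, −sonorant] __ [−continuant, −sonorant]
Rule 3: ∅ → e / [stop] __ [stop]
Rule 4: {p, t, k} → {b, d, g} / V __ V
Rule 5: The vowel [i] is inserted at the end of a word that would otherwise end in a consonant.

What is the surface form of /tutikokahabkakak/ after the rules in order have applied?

tudigogaabagagaki

Rule 1 (intervocalic h-deletion): /h/ occurs between vowels /a/ and /a/, so it deletes. /tutikokahabkakak/ → tutikokaabkakak.
Rule 2 (stop-cluster a-epenthesis): /b/ and /k/ form a stop–stop cluster, so [a] is inserted between them. /tutikokaabkakak/ → tutikokaabakakak.
Rule 3 (stop-cluster e-epenthesis): no segment meets the environment; /tutikokaabakakak/ is unchanged.
Rule 4 (intervocalic voicing): /t/ is a voiceless stop between vowels /u/ and /i/, so it voices to [d]. /k/ is a voiceless stop between vowels /i/ and /o/, so it voices to [g]. /k/ is a voiceless stop between vowels /o/ and /a/, so it voices to [g]. /k/ is a voiceless stop between vowels /a/ and /a/, so it voices to [g]. /k/ is a voiceless stop between vowels /a/ and /a/, so it voices to [g]. /tutikokaabakakak/ → tudigogaabagagak.
Rule 5 (final i-epenthesis): the form ends in the consonant /k/, so [i] is inserted word-finally. /tudigogaabagagak/ → tudigogaabagagaki.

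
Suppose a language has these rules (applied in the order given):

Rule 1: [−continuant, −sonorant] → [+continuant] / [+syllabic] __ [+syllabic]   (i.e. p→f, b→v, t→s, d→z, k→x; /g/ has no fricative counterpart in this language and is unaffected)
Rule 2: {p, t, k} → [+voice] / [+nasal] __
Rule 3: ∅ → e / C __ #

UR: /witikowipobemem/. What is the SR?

Rule 1 (intervocalic spirantization): /t/ is a stop between vowels /i/ and /i/, so it spirantizes to the fricative [s]. /k/ is a stop between vowels /i/ and /o/, so it spirantizes to the fricative [x]. /p/ is a stop between vowels /i/ and /o/, so it spirantizes to the fricative [f]. /b/ is a stop between vowels /o/ and /e/, so it spirantizes to the fricative [v]. /witikowipobemem/ → wisixowifovemem.
Rule 2 (post-nasal voicing): no segment meets the environment; /wisixowifovemem/ is unchanged.
Rule 3 (final e-epenthesis): the form ends in the consonant /m/, so [e] is inserted word-finally. /wisixowifovemem/ → wisixowifovememe.

wisixowifovememe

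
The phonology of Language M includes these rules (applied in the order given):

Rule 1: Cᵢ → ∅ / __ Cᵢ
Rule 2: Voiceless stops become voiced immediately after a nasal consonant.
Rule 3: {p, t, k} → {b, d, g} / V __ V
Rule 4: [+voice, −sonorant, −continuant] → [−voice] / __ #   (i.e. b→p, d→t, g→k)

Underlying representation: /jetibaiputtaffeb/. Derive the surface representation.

jedibaibudafep

Rule 1 (degemination): /tt/ is a geminate; the first /t/ deletes. /ff/ is a geminate; the first /f/ deletes. /jetibaiputtaffeb/ → jetibaiputafeb.
Rule 2 (post-nasal voicing): no segment meets the environment; /jetibaiputafeb/ is unchanged.
Rule 3 (intervocalic voicing): /t/ is a voiceless stop between vowels /e/ and /i/, so it voices to [d]. /p/ is a voiceless stop between vowels /i/ and /u/, so it voices to [b]. /t/ is a voiceless stop between vowels /u/ and /a/, so it voices to [d]. /jetibaiputafeb/ → jedibaibudafeb.
Rule 4 (final devoicing): /b/ is a voiced stop in word-final position, so it devoices to [p]. /jedibaibudafeb/ → jedibaibudafep.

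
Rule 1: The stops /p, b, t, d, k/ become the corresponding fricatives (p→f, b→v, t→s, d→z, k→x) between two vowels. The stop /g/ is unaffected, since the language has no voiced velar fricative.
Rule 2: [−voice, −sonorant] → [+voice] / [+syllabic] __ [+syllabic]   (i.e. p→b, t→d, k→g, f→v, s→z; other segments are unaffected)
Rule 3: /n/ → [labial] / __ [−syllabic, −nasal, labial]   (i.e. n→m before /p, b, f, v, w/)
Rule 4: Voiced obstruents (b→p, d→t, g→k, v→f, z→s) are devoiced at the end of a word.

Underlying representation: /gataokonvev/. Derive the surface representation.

gazaoxomvef

Rule 1 (intervocalic spirantization): /t/ is a stop between vowels /a/ and /a/, so it spirantizes to the fricative [s]. /k/ is a stop between vowels /o/ and /o/, so it spirantizes to the fricative [x]. /gataokonvev/ → gasaoxonvev.
Rule 2 (intervocalic voicing): /s/ is a voiceless obstruent between vowels /a/ and /a/, so it voices to [z]. /gasaoxonvev/ → gazaoxonvev.
Rule 3 (nasal place assimilation): /n/ precedes the labial consonant /v/, so it assimilates in place to [m]. /gazaoxonvev/ → gazaoxomvev.
Rule 4 (final devoicing): /v/ is a voiced obstruent in word-final position, so it devoices to [f]. /gazaoxomvev/ → gazaoxomvef.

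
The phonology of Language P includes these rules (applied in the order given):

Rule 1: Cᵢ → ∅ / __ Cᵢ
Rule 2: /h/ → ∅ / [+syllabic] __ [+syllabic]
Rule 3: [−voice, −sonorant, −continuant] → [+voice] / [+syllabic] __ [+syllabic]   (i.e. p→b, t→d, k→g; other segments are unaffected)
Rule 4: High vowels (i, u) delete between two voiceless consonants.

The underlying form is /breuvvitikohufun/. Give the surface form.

breuvidigoufun

Rule 1 (degemination): /vv/ is a geminate; the first /v/ deletes. /breuvvitikohufun/ → breuvitikohufun.
Rule 2 (intervocalic h-deletion): /h/ occurs between vowels /o/ and /u/, so it deletes. /breuvitikohufun/ → breuvitikoufun.
Rule 3 (intervocalic voicing): /t/ is a voiceless stop between vowels /i/ and /i/, so it voices to [d]. /k/ is a voiceless stop between vowels /i/ and /o/, so it voices to [g]. /breuvitikoufun/ → breuvidigoufun.
Rule 4 (high vowel syncope): no segment meets the environment; /breuvidigoufun/ is unchanged.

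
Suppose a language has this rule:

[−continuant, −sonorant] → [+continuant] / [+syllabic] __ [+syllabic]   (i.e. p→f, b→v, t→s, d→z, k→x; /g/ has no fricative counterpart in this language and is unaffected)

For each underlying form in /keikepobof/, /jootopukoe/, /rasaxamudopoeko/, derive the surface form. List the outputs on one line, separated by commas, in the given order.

/keikepobof/: /k/ is a stop between vowels /i/ and /e/, so it spirantizes to the fricative [x]. /p/ is a stop between vowels /e/ and /o/, so it spirantizes to the fricative [f]. /b/ is a stop between vowels /o/ and /o/, so it spirantizes to the fricative [v]. → [keixefovof].
/jootopukoe/: /t/ is a stop between vowels /o/ and /o/, so it spirantizes to the fricative [s]. /p/ is a stop between vowels /o/ and /u/, so it spirantizes to the fricative [f]. /k/ is a stop between vowels /u/ and /o/, so it spirantizes to the fricative [x]. → [joosofuxoe].
/rasaxamudopoeko/: /d/ is a stop between vowels /u/ and /o/, so it spirantizes to the fricative [z]. /p/ is a stop between vowels /o/ and /o/, so it spirantizes to the fricative [f]. /k/ is a stop between vowels /e/ and /o/, so it spirantizes to the fricative [x]. → [rasaxamuzofoexo].

keixefovof, joosofuxoe, rasaxamuzofoexo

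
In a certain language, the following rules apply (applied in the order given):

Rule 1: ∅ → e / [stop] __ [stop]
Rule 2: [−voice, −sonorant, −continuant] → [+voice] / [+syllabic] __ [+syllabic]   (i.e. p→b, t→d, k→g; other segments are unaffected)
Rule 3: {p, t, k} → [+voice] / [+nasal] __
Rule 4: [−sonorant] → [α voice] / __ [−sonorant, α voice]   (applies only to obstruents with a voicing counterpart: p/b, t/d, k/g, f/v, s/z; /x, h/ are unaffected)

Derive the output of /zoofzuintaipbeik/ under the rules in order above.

Rule 1 (stop-cluster e-epenthesis): /p/ and /b/ form a stop–stop cluster, so [e] is inserted between them. /zoofzuintaipbeik/ → zoofzuintaipebeik.
Rule 2 (intervocalic voicing): /p/ is a voiceless stop between vowels /i/ and /e/, so it voices to [b]. /zoofzuintaipebeik/ → zoofzuintaibebeik.
Rule 3 (post-nasal voicing): /t/ is a voiceless stop immediately after the nasal /n/, so it voices to [d]. /zoofzuintaibebeik/ → zoofzuindaibebeik.
Rule 4 (regressive voicing assimilation): /f/ precedes the voiced obstruent /z/, so it voices to [v] by assimilation. /zoofzuindaibebeik/ → zoovzuindaibebeik.

zoovzuindaibebeik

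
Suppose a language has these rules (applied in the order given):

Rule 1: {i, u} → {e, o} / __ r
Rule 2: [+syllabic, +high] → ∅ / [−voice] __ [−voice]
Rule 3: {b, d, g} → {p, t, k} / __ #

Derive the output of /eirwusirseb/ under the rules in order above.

eerwusersep

Rule 1 (pre-rhotic lowering): /i/ is a high vowel immediately before /r/, so it lowers to [e]. /i/ is a high vowel immediately before /r/, so it lowers to [e]. /eirwusirseb/ → eerwuserseb.
Rule 2 (high vowel syncope): no segment meets the environment; /eerwuserseb/ is unchanged.
Rule 3 (final devoicing): /b/ is a voiced stop in word-final position, so it devoices to [p]. /eerwuserseb/ → eerwusersep.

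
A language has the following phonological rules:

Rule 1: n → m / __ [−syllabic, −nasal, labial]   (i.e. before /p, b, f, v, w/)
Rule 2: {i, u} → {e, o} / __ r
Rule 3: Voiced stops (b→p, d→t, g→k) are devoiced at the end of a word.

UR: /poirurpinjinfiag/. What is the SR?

Rule 1 (nasal place assimilation): /n/ precedes the labial consonant /f/, so it assimilates in place to [m]. /poirurpinjinfiag/ → poirurpinjimfiag.
Rule 2 (pre-rhotic lowering): /i/ is a high vowel immediately before /r/, so it lowers to [e]. /u/ is a high vowel immediately before /r/, so it lowers to [o]. /poirurpinjimfiag/ → poerorpinjimfiag.
Rule 3 (final devoicing): /g/ is a voiced stop in word-final position, so it devoices to [k]. /poerorpinjimfiag/ → poerorpinjimfiak.

poerorpinjimfiak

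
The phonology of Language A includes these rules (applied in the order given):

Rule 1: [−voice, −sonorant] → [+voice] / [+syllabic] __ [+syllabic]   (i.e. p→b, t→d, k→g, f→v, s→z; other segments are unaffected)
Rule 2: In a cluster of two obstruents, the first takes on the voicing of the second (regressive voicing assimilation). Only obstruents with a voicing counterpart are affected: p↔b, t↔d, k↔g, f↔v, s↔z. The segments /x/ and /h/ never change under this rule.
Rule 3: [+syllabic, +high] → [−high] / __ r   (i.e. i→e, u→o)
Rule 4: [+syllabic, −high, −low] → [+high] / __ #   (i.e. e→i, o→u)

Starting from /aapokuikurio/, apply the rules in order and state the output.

Rule 1 (intervocalic voicing): /p/ is a voiceless obstruent between vowels /a/ and /o/, so it voices to [b]. /k/ is a voiceless obstruent between vowels /o/ and /u/, so it voices to [g]. /k/ is a voiceless obstruent between vowels /i/ and /u/, so it voices to [g]. /aapokuikurio/ → aaboguigurio.
Rule 2 (regressive voicing assimilation): no segment meets the environment; /aaboguigurio/ is unchanged.
Rule 3 (pre-rhotic lowering): /u/ is a high vowel immediately before /r/, so it lowers to [o]. /aaboguigurio/ → aaboguigorio.
Rule 4 (final vowel raising): /o/ is a mid vowel in word-final position, so it raises to [u]. /aaboguigorio/ → aaboguigoriu.

aaboguigoriu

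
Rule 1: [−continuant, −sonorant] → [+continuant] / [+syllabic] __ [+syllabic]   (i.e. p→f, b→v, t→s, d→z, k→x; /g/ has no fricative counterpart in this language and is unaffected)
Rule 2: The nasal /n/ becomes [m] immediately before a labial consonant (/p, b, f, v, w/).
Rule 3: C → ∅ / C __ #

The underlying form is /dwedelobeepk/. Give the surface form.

Rule 1 (intervocalic spirantization): /d/ is a stop between vowels /e/ and /e/, so it spirantizes to the fricative [z]. /b/ is a stop between vowels /o/ and /e/, so it spirantizes to the fricative [v]. /dwedelobeepk/ → dwezeloveepk.
Rule 2 (nasal place assimilation): no segment meets the environment; /dwezeloveepk/ is unchanged.
Rule 3 (final cluster simplification): /k/ is the second consonant of a word-final cluster /pk/, so it deletes. /dwezeloveepk/ → dwezeloveep.

dwezeloveep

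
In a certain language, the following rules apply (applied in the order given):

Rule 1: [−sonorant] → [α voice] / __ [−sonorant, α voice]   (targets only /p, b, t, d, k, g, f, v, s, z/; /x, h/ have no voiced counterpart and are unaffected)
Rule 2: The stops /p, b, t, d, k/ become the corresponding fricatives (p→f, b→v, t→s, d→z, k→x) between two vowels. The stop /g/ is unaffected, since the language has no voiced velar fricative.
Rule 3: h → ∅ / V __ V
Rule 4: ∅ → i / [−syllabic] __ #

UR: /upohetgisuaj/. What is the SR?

ufoedgisuaji

Rule 1 (regressive voicing assimilation): /t/ precedes the voiced obstruent /g/, so it voices to [d] by assimilation. /upohetgisuaj/ → upohedgisuaj.
Rule 2 (intervocalic spirantization): /p/ is a stop between vowels /u/ and /o/, so it spirantizes to the fricative [f]. /upohedgisuaj/ → ufohedgisuaj.
Rule 3 (intervocalic h-deletion): /h/ occurs between vowels /o/ and /e/, so it deletes. /ufohedgisuaj/ → ufoedgisuaj.
Rule 4 (final i-epenthesis): the form ends in the consonant /j/, so [i] is inserted word-finally. /ufoedgisuaj/ → ufoedgisuaji.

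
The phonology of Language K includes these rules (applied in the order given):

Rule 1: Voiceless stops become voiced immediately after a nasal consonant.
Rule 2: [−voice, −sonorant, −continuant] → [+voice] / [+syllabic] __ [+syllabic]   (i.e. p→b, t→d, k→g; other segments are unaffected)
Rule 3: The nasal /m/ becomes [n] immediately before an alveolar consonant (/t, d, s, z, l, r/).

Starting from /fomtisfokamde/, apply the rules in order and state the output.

Rule 1 (post-nasal voicing): /t/ is a voiceless stop immediately after the nasal /m/, so it voices to [d]. /fomtisfokamde/ → fomdisfokamde.
Rule 2 (intervocalic voicing): /k/ is a voiceless stop between vowels /o/ and /a/, so it voices to [g]. /fomdisfokamde/ → fomdisfogamde.
Rule 3 (nasal place assimilation): /m/ precedes the alveolar consonant /d/, so it assimilates in place to [n]. /m/ precedes the alveolar consonant /d/, so it assimilates in place to [n]. /fomdisfogamde/ → fondisfogande.

fondisfogande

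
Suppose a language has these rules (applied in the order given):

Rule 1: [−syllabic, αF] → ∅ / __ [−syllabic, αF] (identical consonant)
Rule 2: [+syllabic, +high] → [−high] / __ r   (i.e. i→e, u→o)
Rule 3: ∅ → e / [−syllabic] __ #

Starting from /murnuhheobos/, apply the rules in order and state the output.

Rule 1 (degemination): /hh/ is a geminate; the first /h/ deletes. /murnuhheobos/ → murnuheobos.
Rule 2 (pre-rhotic lowering): /u/ is a high vowel immediately before /r/, so it lowers to [o]. /murnuheobos/ → mornuheobos.
Rule 3 (final e-epenthesis): the form ends in the consonant /s/, so [e] is inserted word-finally. /mornuheobos/ → mornuheobose.

mornuheobose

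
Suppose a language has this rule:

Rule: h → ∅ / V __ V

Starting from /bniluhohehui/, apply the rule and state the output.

bniluoeui

/h/ occurs between vowels /u/ and /o/, so it deletes.
/h/ occurs between vowels /o/ and /e/, so it deletes.
/h/ occurs between vowels /e/ and /u/, so it deletes.
Surface form: [bniluoeui].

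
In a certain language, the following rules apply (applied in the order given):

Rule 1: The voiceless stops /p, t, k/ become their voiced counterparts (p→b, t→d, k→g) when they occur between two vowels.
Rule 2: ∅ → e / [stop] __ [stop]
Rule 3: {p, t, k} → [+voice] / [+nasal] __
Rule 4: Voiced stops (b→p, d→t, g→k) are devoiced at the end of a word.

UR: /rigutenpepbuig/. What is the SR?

Rule 1 (intervocalic voicing): /t/ is a voiceless stop between vowels /u/ and /e/, so it voices to [d]. /rigutenpepbuig/ → rigudenpepbuig.
Rule 2 (stop-cluster e-epenthesis): /p/ and /b/ form a stop–stop cluster, so [e] is inserted between them. /rigudenpepbuig/ → rigudenpepebuig.
Rule 3 (post-nasal voicing): /p/ is a voiceless stop immediately after the nasal /n/, so it voices to [b]. /rigudenpepebuig/ → rigudenbepebuig.
Rule 4 (final devoicing): /g/ is a voiced stop in word-final position, so it devoices to [k]. /rigudenbepebuig/ → rigudenbepebuik.

rigudenbepebuik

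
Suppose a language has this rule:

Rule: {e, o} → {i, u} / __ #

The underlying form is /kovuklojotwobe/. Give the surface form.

/e/ is a mid vowel in word-final position, so it raises to [i].
The other instances of /o/ do not occur in the required environment and remain unchanged.
Surface form: [kovuklojotwobi].

kovuklojotwobi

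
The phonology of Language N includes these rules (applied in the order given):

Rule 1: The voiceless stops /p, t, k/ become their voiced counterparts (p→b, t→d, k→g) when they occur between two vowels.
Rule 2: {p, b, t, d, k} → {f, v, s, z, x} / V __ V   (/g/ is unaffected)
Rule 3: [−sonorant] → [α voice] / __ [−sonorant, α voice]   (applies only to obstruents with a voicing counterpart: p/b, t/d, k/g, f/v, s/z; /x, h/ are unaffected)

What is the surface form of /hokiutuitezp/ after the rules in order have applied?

Rule 1 (intervocalic voicing): /k/ is a voiceless stop between vowels /o/ and /i/, so it voices to [g]. /t/ is a voiceless stop between vowels /u/ and /u/, so it voices to [d]. /t/ is a voiceless stop between vowels /i/ and /e/, so it voices to [d]. /hokiutuitezp/ → hogiuduidezp.
Rule 2 (intervocalic spirantization): /d/ is a stop between vowels /u/ and /u/, so it spirantizes to the fricative [z]. /d/ is a stop between vowels /i/ and /e/, so it spirantizes to the fricative [z]. /hogiuduidezp/ → hogiuzuizezp.
Rule 3 (regressive voicing assimilation): /z/ precedes the voiceless obstruent /p/, so it devoices to [s] by assimilation. /hogiuzuizezp/ → hogiuzuizesp.

hogiuzuizesp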